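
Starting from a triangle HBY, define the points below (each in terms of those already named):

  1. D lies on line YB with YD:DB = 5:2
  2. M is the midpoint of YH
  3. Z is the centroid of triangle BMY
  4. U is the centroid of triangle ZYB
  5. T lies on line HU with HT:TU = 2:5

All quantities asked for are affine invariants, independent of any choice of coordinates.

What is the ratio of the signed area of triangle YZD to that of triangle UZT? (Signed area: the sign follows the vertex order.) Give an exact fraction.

[YZD]:[UZT] = 3

Choose coordinates H = (0, 0), B = (1, 0), Y = (0, 1).
1. D lies on line YB with YD:DB = 5:2 ⇒ D = (5/7, 2/7)
2. M is the midpoint of YH ⇒ M = (0, 1/2)
3. Z is the centroid of triangle BMY ⇒ Z = (1/3, 1/2)
4. U is the centroid of triangle ZYB ⇒ U = (4/9, 1/2)
5. T lies on line HU with HT:TU = 2:5 ⇒ T = (8/63, 1/7)
2·[YZD] = 5/42, 2·[UZT] = 5/126
[YZD]:[UZT] = 5/42:5/126 = 3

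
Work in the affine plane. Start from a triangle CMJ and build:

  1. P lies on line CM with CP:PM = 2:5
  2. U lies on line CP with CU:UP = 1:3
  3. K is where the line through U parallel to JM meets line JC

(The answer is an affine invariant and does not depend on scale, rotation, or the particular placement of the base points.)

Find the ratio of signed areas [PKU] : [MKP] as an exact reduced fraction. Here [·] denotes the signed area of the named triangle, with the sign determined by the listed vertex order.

Choose coordinates C = (0, 0), M = (1, 0), J = (0, 1).
1. P lies on line CM with CP:PM = 2:5 ⇒ P = (2/7, 0)
2. U lies on line CP with CU:UP = 1:3 ⇒ U = (1/14, 0)
3. K is where the line through U parallel to JM meets line JC ⇒ K = (0, 1/14)
2·[PKU] = 3/196, 2·[MKP] = 5/98
[PKU]:[MKP] = 3/196:5/98 = 3/10

[PKU]:[MKP] = 3/10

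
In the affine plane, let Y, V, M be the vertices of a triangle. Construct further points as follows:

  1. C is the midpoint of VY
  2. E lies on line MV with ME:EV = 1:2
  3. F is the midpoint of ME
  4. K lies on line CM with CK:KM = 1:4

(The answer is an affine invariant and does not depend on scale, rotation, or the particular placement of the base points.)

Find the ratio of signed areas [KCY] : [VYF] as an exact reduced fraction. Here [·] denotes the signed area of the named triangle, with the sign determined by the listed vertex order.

Set Y = (0, 0), V = (1, 0), M = (0, 1); any affine frame gives the same invariant.
1. C is the midpoint of VY ⇒ C = (1/2, 0)
2. E lies on line MV with ME:EV = 1:2 ⇒ E = (1/3, 2/3)
3. F is the midpoint of ME ⇒ F = (1/6, 5/6)
4. K lies on line CM with CK:KM = 1:4 ⇒ K = (2/5, 1/5)
2·[KCY] = -1/10, 2·[VYF] = -5/6
[KCY]:[VYF] = -1/10:-5/6 = 3/25

[KCY]:[VYF] = 3/25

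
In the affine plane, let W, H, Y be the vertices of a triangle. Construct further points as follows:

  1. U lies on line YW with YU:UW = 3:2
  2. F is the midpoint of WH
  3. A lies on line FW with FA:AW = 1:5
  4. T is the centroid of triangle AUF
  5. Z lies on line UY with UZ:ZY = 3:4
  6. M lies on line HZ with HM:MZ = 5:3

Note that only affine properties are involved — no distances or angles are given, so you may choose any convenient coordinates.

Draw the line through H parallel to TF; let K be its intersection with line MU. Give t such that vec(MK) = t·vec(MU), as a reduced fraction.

Set W = (0, 0), H = (1, 0), Y = (0, 1); any affine frame gives the same invariant.
1. U lies on line YW with YU:UW = 3:2 ⇒ U = (0, 2/5)
2. F is the midpoint of WH ⇒ F = (1/2, 0)
3. A lies on line FW with FA:AW = 1:5 ⇒ A = (5/12, 0)
4. T is the centroid of triangle AUF ⇒ T = (11/36, 2/15)
5. Z lies on line UY with UZ:ZY = 3:4 ⇒ Z = (0, 23/35)
6. M lies on line HZ with HM:MZ = 5:3 ⇒ M = (3/8, 23/56)
through H parallel to TF: direction (7/36, -2/15); meets MU at K = (2/5, 72/175)
K = M + t·(U−M) with t = -1/15

t = -1/15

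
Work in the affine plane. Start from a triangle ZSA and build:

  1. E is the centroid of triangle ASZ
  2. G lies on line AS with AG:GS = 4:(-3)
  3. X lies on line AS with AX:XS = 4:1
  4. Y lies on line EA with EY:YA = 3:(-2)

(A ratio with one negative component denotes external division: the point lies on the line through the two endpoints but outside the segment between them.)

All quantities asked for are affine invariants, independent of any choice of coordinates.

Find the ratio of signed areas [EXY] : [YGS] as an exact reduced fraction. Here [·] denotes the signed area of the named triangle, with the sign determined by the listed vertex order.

[EXY]:[YGS] = -2/5

Work in coordinates with Z = (0, 0), S = (1, 0), A = (0, 1).
1. E is the centroid of triangle ASZ ⇒ E = (1/3, 1/3)
2. G lies on line AS with AG:GS = 4:(-3) ⇒ G = (4, -3)
3. X lies on line AS with AX:XS = 4:1 ⇒ X = (4/5, 1/5)
4. Y lies on line EA with EY:YA = 3:(-2) ⇒ Y = (-2/3, 7/3)
2·[EXY] = 4/5, 2·[YGS] = -2
[EXY]:[YGS] = 4/5:-2 = -2/5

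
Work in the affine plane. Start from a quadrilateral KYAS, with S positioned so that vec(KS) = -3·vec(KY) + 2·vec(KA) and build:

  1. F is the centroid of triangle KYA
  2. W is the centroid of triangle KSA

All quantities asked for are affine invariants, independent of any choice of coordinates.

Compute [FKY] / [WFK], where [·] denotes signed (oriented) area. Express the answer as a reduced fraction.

[FKY]:[WFK] = -1/2

Set K = (0, 0), Y = (1, 0), A = (0, 1), S = (-3, 2); any affine frame gives the same invariant.
1. F is the centroid of triangle KYA ⇒ F = (1/3, 1/3)
2. W is the centroid of triangle KSA ⇒ W = (-1, 1)
2·[FKY] = 1/3, 2·[WFK] = -2/3
[FKY]:[WFK] = 1/3:-2/3 = -1/2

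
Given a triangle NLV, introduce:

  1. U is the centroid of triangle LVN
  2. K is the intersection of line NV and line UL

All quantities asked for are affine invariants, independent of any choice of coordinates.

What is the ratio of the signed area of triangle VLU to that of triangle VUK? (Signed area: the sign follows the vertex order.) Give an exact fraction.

Assign N = (0, 0), L = (1, 0), V = (0, 1) — the answer is frame-independent, so this choice is without loss of generality.
1. U is the centroid of triangle LVN ⇒ U = (1/3, 1/3)
2. K is the intersection of line NV and line UL ⇒ K = (0, 1/2)
2·[VLU] = -1/3, 2·[VUK] = -1/6
[VLU]:[VUK] = -1/3:-1/6 = 2

[VLU]:[VUK] = 2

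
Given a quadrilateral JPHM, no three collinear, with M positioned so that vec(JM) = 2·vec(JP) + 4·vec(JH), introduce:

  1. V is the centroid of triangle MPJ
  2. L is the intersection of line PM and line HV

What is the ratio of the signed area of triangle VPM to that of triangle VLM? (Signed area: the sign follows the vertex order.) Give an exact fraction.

Work in coordinates with J = (0, 0), P = (1, 0), H = (0, 1), M = (2, 4).
1. V is the centroid of triangle MPJ ⇒ V = (1, 4/3)
2. L is the intersection of line PM and line HV ⇒ L = (15/11, 16/11)
2·[VPM] = 4/3, 2·[VLM] = 28/33
[VPM]:[VLM] = 4/3:28/33 = 11/7

[VPM]:[VLM] = 11/7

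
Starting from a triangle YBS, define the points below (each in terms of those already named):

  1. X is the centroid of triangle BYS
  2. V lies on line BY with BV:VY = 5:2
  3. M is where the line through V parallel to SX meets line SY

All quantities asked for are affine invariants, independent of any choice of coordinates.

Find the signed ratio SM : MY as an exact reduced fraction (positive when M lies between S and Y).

Choose coordinates Y = (0, 0), B = (1, 0), S = (0, 1).
1. X is the centroid of triangle BYS ⇒ X = (1/3, 1/3)
2. V lies on line BY with BV:VY = 5:2 ⇒ V = (2/7, 0)
3. M is where the line through V parallel to SX meets line SY ⇒ M = (0, 4/7)
M = S + t·(Y−S) with t = 3/7, so SM:MY = t:(1−t) = 3/7:4/7

SM:MY = 3/4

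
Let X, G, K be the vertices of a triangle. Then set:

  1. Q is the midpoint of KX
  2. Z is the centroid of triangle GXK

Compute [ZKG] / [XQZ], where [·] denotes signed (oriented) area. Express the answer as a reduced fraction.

[ZKG]:[XQZ] = 2

Set X = (0, 0), G = (1, 0), K = (0, 1); any affine frame gives the same invariant.
1. Q is the midpoint of KX ⇒ Q = (0, 1/2)
2. Z is the centroid of triangle GXK ⇒ Z = (1/3, 1/3)
2·[ZKG] = -1/3, 2·[XQZ] = -1/6
[ZKG]:[XQZ] = -1/3:-1/6 = 2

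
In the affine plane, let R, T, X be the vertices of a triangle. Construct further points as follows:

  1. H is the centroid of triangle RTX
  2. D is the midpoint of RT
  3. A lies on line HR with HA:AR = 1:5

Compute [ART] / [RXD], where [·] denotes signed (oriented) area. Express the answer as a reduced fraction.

[ART]:[RXD] = -5/9

Set R = (0, 0), T = (1, 0), X = (0, 1); any affine frame gives the same invariant.
1. H is the centroid of triangle RTX ⇒ H = (1/3, 1/3)
2. D is the midpoint of RT ⇒ D = (1/2, 0)
3. A lies on line HR with HA:AR = 1:5 ⇒ A = (5/18, 5/18)
2·[ART] = 5/18, 2·[RXD] = -1/2
[ART]:[RXD] = 5/18:-1/2 = -5/9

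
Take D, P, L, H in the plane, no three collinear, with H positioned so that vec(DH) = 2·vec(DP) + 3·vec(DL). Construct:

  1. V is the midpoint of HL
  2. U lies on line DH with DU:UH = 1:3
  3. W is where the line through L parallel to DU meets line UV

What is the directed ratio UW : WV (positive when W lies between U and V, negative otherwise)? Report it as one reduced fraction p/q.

Work in coordinates with D = (0, 0), P = (1, 0), L = (0, 1), H = (2, 3).
1. V is the midpoint of HL ⇒ V = (1, 2)
2. U lies on line DH with DU:UH = 1:3 ⇒ U = (1/2, 3/4)
3. W is where the line through L parallel to DU meets line UV ⇒ W = (3/2, 13/4)
W = U + t·(V−U) with t = 2, so UW:WV = t:(1−t) = 2:-1

UW:WV = -2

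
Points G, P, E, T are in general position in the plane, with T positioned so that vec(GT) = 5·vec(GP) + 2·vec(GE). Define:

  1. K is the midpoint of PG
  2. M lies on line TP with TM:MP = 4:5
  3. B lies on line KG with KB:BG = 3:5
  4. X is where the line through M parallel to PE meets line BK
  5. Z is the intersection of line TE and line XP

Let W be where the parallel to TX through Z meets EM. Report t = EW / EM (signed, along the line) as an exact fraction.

Assign G = (0, 0), P = (1, 0), E = (0, 1), T = (5, 2) — the answer is frame-independent, so this choice is without loss of generality.
1. K is the midpoint of PG ⇒ K = (1/2, 0)
2. M lies on line TP with TM:MP = 4:5 ⇒ M = (29/9, 10/9)
3. B lies on line KG with KB:BG = 3:5 ⇒ B = (5/16, 0)
4. X is where the line through M parallel to PE meets line BK ⇒ X = (13/3, 0)
5. Z is the intersection of line TE and line XP ⇒ Z = (-5, 0)
through Z parallel to TX: direction (-2/3, -2); meets EM at W = (-203/43, 36/43)
W = E + t·(M−E) with t = -63/43

t = -63/43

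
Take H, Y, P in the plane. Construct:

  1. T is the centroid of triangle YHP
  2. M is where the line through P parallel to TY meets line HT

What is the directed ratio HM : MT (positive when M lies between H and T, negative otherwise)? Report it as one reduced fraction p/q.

Choose coordinates H = (0, 0), Y = (1, 0), P = (0, 1).
1. T is the centroid of triangle YHP ⇒ T = (1/3, 1/3)
2. M is where the line through P parallel to TY meets line HT ⇒ M = (2/3, 2/3)
M = H + t·(T−H) with t = 2, so HM:MT = t:(1−t) = 2:-1

HM:MT = -2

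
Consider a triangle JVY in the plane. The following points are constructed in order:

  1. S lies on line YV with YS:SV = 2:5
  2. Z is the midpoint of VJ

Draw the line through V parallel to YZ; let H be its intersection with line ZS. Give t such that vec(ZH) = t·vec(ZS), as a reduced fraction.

Assign J = (0, 0), V = (1, 0), Y = (0, 1) — the answer is frame-independent, so this choice is without loss of generality.
1. S lies on line YV with YS:SV = 2:5 ⇒ S = (2/7, 5/7)
2. Z is the midpoint of VJ ⇒ Z = (1/2, 0)
through V parallel to YZ: direction (1/2, -1); meets ZS at H = (-1/4, 5/2)
H = Z + t·(S−Z) with t = 7/2

t = 7/2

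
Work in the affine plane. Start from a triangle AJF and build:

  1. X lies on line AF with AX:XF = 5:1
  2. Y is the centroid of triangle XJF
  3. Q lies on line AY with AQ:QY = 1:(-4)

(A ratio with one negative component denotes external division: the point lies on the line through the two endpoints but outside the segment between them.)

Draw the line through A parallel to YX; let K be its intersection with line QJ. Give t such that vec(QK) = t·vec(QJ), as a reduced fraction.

Work in coordinates with A = (0, 0), J = (1, 0), F = (0, 1).
1. X lies on line AF with AX:XF = 5:1 ⇒ X = (0, 5/6)
2. Y is the centroid of triangle XJF ⇒ Y = (1/3, 11/18)
3. Q lies on line AY with AQ:QY = 1:(-4) ⇒ Q = (-1/9, -11/54)
through A parallel to YX: direction (-1/3, 2/9); meets QJ at K = (11/51, -22/153)
K = Q + t·(J−Q) with t = 5/17

t = 5/17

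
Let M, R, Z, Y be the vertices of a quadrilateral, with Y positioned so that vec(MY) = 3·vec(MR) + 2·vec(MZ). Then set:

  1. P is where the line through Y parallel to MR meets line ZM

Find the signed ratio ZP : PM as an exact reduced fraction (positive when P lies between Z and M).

ZP:PM = -1/2

Set M = (0, 0), R = (1, 0), Z = (0, 1), Y = (3, 2); any affine frame gives the same invariant.
1. P is where the line through Y parallel to MR meets line ZM ⇒ P = (0, 2)
P = Z + t·(M−Z) with t = -1, so ZP:PM = t:(1−t) = -1:2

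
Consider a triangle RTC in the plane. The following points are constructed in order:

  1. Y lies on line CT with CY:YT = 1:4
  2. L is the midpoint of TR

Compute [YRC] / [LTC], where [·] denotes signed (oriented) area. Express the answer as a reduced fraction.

Choose coordinates R = (0, 0), T = (1, 0), C = (0, 1).
1. Y lies on line CT with CY:YT = 1:4 ⇒ Y = (1/5, 4/5)
2. L is the midpoint of TR ⇒ L = (1/2, 0)
2·[YRC] = -1/5, 2·[LTC] = 1/2
[YRC]:[LTC] = -1/5:1/2 = -2/5

[YRC]:[LTC] = -2/5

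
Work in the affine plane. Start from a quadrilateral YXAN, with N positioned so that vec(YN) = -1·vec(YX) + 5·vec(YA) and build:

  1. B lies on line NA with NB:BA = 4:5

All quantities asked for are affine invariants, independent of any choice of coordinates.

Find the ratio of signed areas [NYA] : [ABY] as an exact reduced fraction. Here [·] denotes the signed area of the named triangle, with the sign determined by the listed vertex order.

Assign Y = (0, 0), X = (1, 0), A = (0, 1), N = (-1, 5) — the answer is frame-independent, so this choice is without loss of generality.
1. B lies on line NA with NB:BA = 4:5 ⇒ B = (-5/9, 29/9)
2·[NYA] = 1, 2·[ABY] = 5/9
[NYA]:[ABY] = 1:5/9 = 9/5

[NYA]:[ABY] = 9/5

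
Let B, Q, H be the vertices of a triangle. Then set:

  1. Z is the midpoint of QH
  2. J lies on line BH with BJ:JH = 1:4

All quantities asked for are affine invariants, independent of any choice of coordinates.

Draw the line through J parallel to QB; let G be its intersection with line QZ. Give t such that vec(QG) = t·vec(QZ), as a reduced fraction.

Work in coordinates with B = (0, 0), Q = (1, 0), H = (0, 1).
1. Z is the midpoint of QH ⇒ Z = (1/2, 1/2)
2. J lies on line BH with BJ:JH = 1:4 ⇒ J = (0, 1/5)
through J parallel to QB: direction (-1, 0); meets QZ at G = (4/5, 1/5)
G = Q + t·(Z−Q) with t = 2/5

t = 2/5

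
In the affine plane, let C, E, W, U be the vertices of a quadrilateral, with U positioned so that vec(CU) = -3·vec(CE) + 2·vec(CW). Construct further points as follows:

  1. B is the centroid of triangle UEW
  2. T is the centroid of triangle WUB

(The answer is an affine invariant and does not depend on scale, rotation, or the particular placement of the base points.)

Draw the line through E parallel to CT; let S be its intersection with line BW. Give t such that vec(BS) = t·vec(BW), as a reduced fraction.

t = 9/8

Choose coordinates C = (0, 0), E = (1, 0), W = (0, 1), U = (-3, 2).
1. B is the centroid of triangle UEW ⇒ B = (-2/3, 1)
2. T is the centroid of triangle WUB ⇒ T = (-11/9, 4/3)
through E parallel to CT: direction (-11/9, 4/3); meets BW at S = (1/12, 1)
S = B + t·(W−B) with t = 9/8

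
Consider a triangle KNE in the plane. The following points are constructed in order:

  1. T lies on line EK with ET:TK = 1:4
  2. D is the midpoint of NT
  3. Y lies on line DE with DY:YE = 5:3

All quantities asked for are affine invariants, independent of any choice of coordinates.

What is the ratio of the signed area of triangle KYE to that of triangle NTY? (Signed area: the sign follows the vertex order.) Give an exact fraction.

[KYE]:[NTY] = -3/2

Set K = (0, 0), N = (1, 0), E = (0, 1); any affine frame gives the same invariant.
1. T lies on line EK with ET:TK = 1:4 ⇒ T = (0, 4/5)
2. D is the midpoint of NT ⇒ D = (1/2, 2/5)
3. Y lies on line DE with DY:YE = 5:3 ⇒ Y = (3/16, 31/40)
2·[KYE] = 3/16, 2·[NTY] = -1/8
[KYE]:[NTY] = 3/16:-1/8 = -3/2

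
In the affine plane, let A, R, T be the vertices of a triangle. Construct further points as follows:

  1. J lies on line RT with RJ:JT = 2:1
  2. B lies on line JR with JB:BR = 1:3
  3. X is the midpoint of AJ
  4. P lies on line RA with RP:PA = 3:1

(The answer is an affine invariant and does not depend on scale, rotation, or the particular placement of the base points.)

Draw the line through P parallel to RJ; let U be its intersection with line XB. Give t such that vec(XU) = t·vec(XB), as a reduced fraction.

Assign A = (0, 0), R = (1, 0), T = (0, 1) — the answer is frame-independent, so this choice is without loss of generality.
1. J lies on line RT with RJ:JT = 2:1 ⇒ J = (1/3, 2/3)
2. B lies on line JR with JB:BR = 1:3 ⇒ B = (1/2, 1/2)
3. X is the midpoint of AJ ⇒ X = (1/6, 1/3)
4. P lies on line RA with RP:PA = 3:1 ⇒ P = (1/4, 0)
through P parallel to RJ: direction (-2/3, 2/3); meets XB at U = (0, 1/4)
U = X + t·(B−X) with t = -1/2

t = -1/2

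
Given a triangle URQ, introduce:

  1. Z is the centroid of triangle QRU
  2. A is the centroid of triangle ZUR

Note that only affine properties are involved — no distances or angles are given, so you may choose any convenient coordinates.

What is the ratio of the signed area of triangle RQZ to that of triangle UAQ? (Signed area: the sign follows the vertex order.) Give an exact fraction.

Assign U = (0, 0), R = (1, 0), Q = (0, 1) — the answer is frame-independent, so this choice is without loss of generality.
1. Z is the centroid of triangle QRU ⇒ Z = (1/3, 1/3)
2. A is the centroid of triangle ZUR ⇒ A = (4/9, 1/9)
2·[RQZ] = 1/3, 2·[UAQ] = 4/9
[RQZ]:[UAQ] = 1/3:4/9 = 3/4

[RQZ]:[UAQ] = 3/4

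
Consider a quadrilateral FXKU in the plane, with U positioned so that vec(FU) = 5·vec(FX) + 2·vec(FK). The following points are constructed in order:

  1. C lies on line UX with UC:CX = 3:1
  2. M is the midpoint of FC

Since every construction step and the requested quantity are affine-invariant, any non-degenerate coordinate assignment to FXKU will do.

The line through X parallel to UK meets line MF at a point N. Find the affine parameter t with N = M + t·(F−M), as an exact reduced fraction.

Choose coordinates F = (0, 0), X = (1, 0), K = (0, 1), U = (5, 2).
1. C lies on line UX with UC:CX = 3:1 ⇒ C = (2, 1/2)
2. M is the midpoint of FC ⇒ M = (1, 1/4)
through X parallel to UK: direction (-5, -1); meets MF at N = (-4, -1)
N = M + t·(F−M) with t = 5

t = 5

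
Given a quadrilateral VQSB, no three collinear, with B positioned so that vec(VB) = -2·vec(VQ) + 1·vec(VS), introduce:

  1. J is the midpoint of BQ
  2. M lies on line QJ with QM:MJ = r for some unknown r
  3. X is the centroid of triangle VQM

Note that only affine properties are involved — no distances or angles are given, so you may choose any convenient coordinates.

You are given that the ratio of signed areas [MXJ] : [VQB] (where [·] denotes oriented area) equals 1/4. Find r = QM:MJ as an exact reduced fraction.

Choose coordinates V = (0, 0), Q = (1, 0), S = (0, 1), B = (-2, 1).
1. J is the midpoint of BQ ⇒ J = (-1/2, 1/2)
2. With QM:MJ = r, write λ = r/(r+1) so M = Q + λ·(J−Q); M is affine-linear in λ
3. X is the centroid of triangle VQM ⇒ X is an affine combination of earlier points and hence also affine-linear in λ
Every point depending on M is an affine combination of M and λ-independent points, so each such coordinate is linear in λ; the λ² term in each signed area is a multiple of (J−Q)×(J−Q) = 0, so 2·[MXJ] and 2·[VQB] are each linear in λ. Evaluating at λ=0 and λ=1:
  2·[MXJ] = 1/6·λ − 1/6,   2·[VQB] = 1
So [MXJ]:[VQB] = (1/6·λ − 1/6) / (1). Setting this equal to 1/4:
  1/6·λ − 1/6 = 1/4·(1)  ⇒  λ = 5/2
Then r = λ/(1−λ) = (5/2)/(-3/2) = -5/3. Check: with r = -5/3, M = (-11/4, 5/4) and [MXJ]:[VQB] = 1/4 as required.

r = -5/3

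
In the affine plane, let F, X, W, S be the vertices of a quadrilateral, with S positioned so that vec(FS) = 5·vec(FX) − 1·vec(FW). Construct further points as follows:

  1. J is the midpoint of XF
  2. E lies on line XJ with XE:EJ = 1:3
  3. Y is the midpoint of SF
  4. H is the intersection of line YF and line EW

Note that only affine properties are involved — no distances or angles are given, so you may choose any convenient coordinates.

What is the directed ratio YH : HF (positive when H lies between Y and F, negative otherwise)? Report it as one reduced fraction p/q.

Choose coordinates F = (0, 0), X = (1, 0), W = (0, 1), S = (5, -1).
1. J is the midpoint of XF ⇒ J = (1/2, 0)
2. E lies on line XJ with XE:EJ = 1:3 ⇒ E = (7/8, 0)
3. Y is the midpoint of SF ⇒ Y = (5/2, -1/2)
4. H is the intersection of line YF and line EW ⇒ H = (35/33, -7/33)
H = Y + t·(F−Y) with t = 19/33, so YH:HF = t:(1−t) = 19/33:14/33

YH:HF = 19/14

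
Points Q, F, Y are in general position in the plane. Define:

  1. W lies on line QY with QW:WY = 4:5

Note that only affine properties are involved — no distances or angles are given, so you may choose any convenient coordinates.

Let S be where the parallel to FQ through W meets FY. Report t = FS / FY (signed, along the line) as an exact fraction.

t = 4/9

Assign Q = (0, 0), F = (1, 0), Y = (0, 1) — the answer is frame-independent, so this choice is without loss of generality.
1. W lies on line QY with QW:WY = 4:5 ⇒ W = (0, 4/9)
through W parallel to FQ: direction (-1, 0); meets FY at S = (5/9, 4/9)
S = F + t·(Y−F) with t = 4/9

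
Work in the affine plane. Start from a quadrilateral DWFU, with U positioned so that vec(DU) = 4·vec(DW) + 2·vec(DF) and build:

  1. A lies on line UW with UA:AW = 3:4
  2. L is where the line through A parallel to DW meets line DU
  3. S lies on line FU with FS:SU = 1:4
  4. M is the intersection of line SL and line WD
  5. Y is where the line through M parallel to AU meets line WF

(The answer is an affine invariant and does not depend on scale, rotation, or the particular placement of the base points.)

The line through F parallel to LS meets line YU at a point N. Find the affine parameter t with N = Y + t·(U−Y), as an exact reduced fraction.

t = 67/73

Choose coordinates D = (0, 0), W = (1, 0), F = (0, 1), U = (4, 2).
1. A lies on line UW with UA:AW = 3:4 ⇒ A = (19/7, 8/7)
2. L is where the line through A parallel to DW meets line DU ⇒ L = (16/7, 8/7)
3. S lies on line FU with FS:SU = 1:4 ⇒ S = (4/5, 6/5)
4. M is the intersection of line SL and line WD ⇒ M = (32, 0)
5. Y is where the line through M parallel to AU meets line WF ⇒ Y = (67/5, -62/5)
through F parallel to LS: direction (-52/35, 2/35); meets YU at N = (1742/365, 298/365)
N = Y + t·(U−Y) with t = 67/73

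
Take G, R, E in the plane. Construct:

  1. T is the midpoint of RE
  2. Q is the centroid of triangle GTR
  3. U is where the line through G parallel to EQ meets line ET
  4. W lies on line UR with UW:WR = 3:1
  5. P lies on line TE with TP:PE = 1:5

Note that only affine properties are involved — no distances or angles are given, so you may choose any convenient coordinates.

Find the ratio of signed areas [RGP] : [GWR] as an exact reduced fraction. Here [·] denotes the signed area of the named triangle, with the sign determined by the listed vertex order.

Set G = (0, 0), R = (1, 0), E = (0, 1); any affine frame gives the same invariant.
1. T is the midpoint of RE ⇒ T = (1/2, 1/2)
2. Q is the centroid of triangle GTR ⇒ Q = (1/2, 1/6)
3. U is where the line through G parallel to EQ meets line ET ⇒ U = (-3/2, 5/2)
4. W lies on line UR with UW:WR = 3:1 ⇒ W = (3/8, 5/8)
5. P lies on line TE with TP:PE = 1:5 ⇒ P = (5/12, 7/12)
2·[RGP] = -7/12, 2·[GWR] = -5/8
[RGP]:[GWR] = -7/12:-5/8 = 14/15

[RGP]:[GWR] = 14/15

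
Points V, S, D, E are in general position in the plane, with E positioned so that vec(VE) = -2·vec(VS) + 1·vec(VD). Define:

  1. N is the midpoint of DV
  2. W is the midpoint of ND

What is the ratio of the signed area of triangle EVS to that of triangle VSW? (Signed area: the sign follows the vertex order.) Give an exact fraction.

[EVS]:[VSW] = 4/3

Choose coordinates V = (0, 0), S = (1, 0), D = (0, 1), E = (-2, 1).
1. N is the midpoint of DV ⇒ N = (0, 1/2)
2. W is the midpoint of ND ⇒ W = (0, 3/4)
2·[EVS] = 1, 2·[VSW] = 3/4
[EVS]:[VSW] = 1:3/4 = 4/3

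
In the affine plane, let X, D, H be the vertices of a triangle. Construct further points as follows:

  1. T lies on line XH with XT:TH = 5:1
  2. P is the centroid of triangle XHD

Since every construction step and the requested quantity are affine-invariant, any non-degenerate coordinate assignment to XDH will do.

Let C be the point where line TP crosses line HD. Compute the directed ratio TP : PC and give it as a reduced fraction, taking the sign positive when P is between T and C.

Assign X = (0, 0), D = (1, 0), H = (0, 1) — the answer is frame-independent, so this choice is without loss of generality.
1. T lies on line XH with XT:TH = 5:1 ⇒ T = (0, 5/6)
2. P is the centroid of triangle XHD ⇒ P = (1/3, 1/3)
line TP meets HD at C = (-1/3, 4/3)
P = T + t·(C−T) with t = -1, so TP:PC = -1:2

TP:PC = -1/2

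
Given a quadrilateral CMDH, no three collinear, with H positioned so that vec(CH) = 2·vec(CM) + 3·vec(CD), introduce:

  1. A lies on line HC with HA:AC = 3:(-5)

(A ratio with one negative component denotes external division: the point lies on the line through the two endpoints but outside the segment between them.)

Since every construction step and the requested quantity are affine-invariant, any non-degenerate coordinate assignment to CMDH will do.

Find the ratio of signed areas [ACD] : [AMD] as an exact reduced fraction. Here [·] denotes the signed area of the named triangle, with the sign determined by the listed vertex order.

[ACD]:[AMD] = 10/23

Assign C = (0, 0), M = (1, 0), D = (0, 1), H = (2, 3) — the answer is frame-independent, so this choice is without loss of generality.
1. A lies on line HC with HA:AC = 3:(-5) ⇒ A = (5, 15/2)
2·[ACD] = -5, 2·[AMD] = -23/2
[ACD]:[AMD] = -5:-23/2 = 10/23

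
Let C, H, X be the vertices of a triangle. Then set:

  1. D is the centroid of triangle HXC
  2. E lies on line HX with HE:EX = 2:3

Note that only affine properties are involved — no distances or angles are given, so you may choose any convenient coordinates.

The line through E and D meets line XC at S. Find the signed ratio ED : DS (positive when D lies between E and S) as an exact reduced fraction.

Set C = (0, 0), H = (1, 0), X = (0, 1); any affine frame gives the same invariant.
1. D is the centroid of triangle HXC ⇒ D = (1/3, 1/3)
2. E lies on line HX with HE:EX = 2:3 ⇒ E = (3/5, 2/5)
line ED meets XC at S = (0, 1/4)
D = E + t·(S−E) with t = 4/9, so ED:DS = 4/9:5/9

ED:DS = 4/5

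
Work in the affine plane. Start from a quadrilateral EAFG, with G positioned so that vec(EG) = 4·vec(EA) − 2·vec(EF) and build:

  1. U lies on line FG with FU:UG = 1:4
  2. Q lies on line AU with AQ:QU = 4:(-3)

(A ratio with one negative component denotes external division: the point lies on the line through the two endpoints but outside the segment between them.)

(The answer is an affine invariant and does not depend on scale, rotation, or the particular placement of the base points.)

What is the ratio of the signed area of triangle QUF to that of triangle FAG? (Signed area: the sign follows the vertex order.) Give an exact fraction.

[QUF]:[FAG] = -3/5

Assign E = (0, 0), A = (1, 0), F = (0, 1), G = (4, -2) — the answer is frame-independent, so this choice is without loss of generality.
1. U lies on line FG with FU:UG = 1:4 ⇒ U = (4/5, 2/5)
2. Q lies on line AU with AQ:QU = 4:(-3) ⇒ Q = (1/5, 8/5)
2·[QUF] = -3/5, 2·[FAG] = 1
[QUF]:[FAG] = -3/5:1 = -3/5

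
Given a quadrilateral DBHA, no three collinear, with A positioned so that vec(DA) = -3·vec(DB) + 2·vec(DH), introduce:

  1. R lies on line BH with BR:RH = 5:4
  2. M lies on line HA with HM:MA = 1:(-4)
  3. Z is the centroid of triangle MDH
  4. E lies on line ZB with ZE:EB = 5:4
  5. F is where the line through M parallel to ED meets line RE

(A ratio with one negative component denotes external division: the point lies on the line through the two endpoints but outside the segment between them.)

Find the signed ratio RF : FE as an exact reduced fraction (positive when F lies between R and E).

Assign D = (0, 0), B = (1, 0), H = (0, 1), A = (-3, 2) — the answer is frame-independent, so this choice is without loss of generality.
1. R lies on line BH with BR:RH = 5:4 ⇒ R = (4/9, 5/9)
2. M lies on line HA with HM:MA = 1:(-4) ⇒ M = (1, 2/3)
3. Z is the centroid of triangle MDH ⇒ Z = (1/3, 5/9)
4. E lies on line ZB with ZE:EB = 5:4 ⇒ E = (19/27, 20/81)
5. F is where the line through M parallel to ED meets line RE ⇒ F = (2761/5535, 1630/3321)
F = R + t·(E−R) with t = 43/205, so RF:FE = t:(1−t) = 43/205:162/205

RF:FE = 43/162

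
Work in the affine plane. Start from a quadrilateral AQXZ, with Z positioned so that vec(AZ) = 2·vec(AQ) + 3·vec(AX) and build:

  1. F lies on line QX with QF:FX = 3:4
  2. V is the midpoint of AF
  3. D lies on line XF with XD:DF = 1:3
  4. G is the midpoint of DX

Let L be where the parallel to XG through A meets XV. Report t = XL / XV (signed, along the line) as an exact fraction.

Set A = (0, 0), Q = (1, 0), X = (0, 1), Z = (2, 3); any affine frame gives the same invariant.
1. F lies on line QX with QF:FX = 3:4 ⇒ F = (4/7, 3/7)
2. V is the midpoint of AF ⇒ V = (2/7, 3/14)
3. D lies on line XF with XD:DF = 1:3 ⇒ D = (1/7, 6/7)
4. G is the midpoint of DX ⇒ G = (1/14, 13/14)
through A parallel to XG: direction (1/14, -1/14); meets XV at L = (4/7, -4/7)
L = X + t·(V−X) with t = 2

t = 2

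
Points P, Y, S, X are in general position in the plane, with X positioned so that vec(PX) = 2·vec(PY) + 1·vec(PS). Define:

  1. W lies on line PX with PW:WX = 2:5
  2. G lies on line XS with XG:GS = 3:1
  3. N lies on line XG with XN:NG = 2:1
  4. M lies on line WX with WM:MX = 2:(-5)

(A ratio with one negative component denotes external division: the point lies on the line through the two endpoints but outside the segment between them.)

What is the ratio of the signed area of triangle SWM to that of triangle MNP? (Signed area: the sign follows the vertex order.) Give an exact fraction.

[SWM]:[MNP] = 5

Work in coordinates with P = (0, 0), Y = (1, 0), S = (0, 1), X = (2, 1).
1. W lies on line PX with PW:WX = 2:5 ⇒ W = (4/7, 2/7)
2. G lies on line XS with XG:GS = 3:1 ⇒ G = (1/2, 1)
3. N lies on line XG with XN:NG = 2:1 ⇒ N = (1, 1)
4. M lies on line WX with WM:MX = 2:(-5) ⇒ M = (-8/21, -4/21)
2·[SWM] = -20/21, 2·[MNP] = -4/21
[SWM]:[MNP] = -20/21:-4/21 = 5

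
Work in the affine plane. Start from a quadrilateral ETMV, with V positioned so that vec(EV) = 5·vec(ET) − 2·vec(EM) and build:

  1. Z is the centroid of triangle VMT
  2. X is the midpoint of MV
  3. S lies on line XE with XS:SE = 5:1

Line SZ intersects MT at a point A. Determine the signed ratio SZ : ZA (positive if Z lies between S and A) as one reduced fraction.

Choose coordinates E = (0, 0), T = (1, 0), M = (0, 1), V = (5, -2).
1. Z is the centroid of triangle VMT ⇒ Z = (2, -1/3)
2. X is the midpoint of MV ⇒ X = (5/2, -1/2)
3. S lies on line XE with XS:SE = 5:1 ⇒ S = (5/12, -1/12)
line SZ meets MT at A = (29/24, -5/24)
Z = S + t·(A−S) with t = 2, so SZ:ZA = 2:-1

SZ:ZA = -2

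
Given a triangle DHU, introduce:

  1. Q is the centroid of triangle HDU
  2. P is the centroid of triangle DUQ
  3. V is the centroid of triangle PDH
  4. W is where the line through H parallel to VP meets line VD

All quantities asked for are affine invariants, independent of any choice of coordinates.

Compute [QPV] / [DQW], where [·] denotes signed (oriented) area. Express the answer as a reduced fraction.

[QPV]:[DQW] = -1/4

Set D = (0, 0), H = (1, 0), U = (0, 1); any affine frame gives the same invariant.
1. Q is the centroid of triangle HDU ⇒ Q = (1/3, 1/3)
2. P is the centroid of triangle DUQ ⇒ P = (1/9, 4/9)
3. V is the centroid of triangle PDH ⇒ V = (10/27, 4/27)
4. W is where the line through H parallel to VP meets line VD ⇒ W = (20/27, 8/27)
2·[QPV] = 1/27, 2·[DQW] = -4/27
[QPV]:[DQW] = 1/27:-4/27 = -1/4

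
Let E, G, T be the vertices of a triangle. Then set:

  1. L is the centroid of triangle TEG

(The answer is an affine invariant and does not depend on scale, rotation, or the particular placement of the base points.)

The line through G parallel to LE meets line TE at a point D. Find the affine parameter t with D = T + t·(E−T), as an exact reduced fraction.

Choose coordinates E = (0, 0), G = (1, 0), T = (0, 1).
1. L is the centroid of triangle TEG ⇒ L = (1/3, 1/3)
through G parallel to LE: direction (-1/3, -1/3); meets TE at D = (0, -1)
D = T + t·(E−T) with t = 2

t = 2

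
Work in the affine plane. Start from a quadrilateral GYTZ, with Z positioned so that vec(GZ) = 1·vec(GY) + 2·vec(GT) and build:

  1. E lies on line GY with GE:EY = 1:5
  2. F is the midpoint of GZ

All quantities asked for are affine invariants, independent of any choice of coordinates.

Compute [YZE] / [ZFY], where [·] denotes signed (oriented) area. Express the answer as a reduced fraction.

Choose coordinates G = (0, 0), Y = (1, 0), T = (0, 1), Z = (1, 2).
1. E lies on line GY with GE:EY = 1:5 ⇒ E = (1/6, 0)
2. F is the midpoint of GZ ⇒ F = (1/2, 1)
2·[YZE] = 5/3, 2·[ZFY] = 1
[YZE]:[ZFY] = 5/3:1 = 5/3

[YZE]:[ZFY] = 5/3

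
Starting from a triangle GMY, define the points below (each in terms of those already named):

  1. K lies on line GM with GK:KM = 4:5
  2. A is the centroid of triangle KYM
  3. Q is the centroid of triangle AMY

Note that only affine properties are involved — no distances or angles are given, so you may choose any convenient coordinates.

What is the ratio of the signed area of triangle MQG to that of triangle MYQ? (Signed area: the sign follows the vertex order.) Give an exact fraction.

Assign G = (0, 0), M = (1, 0), Y = (0, 1) — the answer is frame-independent, so this choice is without loss of generality.
1. K lies on line GM with GK:KM = 4:5 ⇒ K = (4/9, 0)
2. A is the centroid of triangle KYM ⇒ A = (13/27, 1/3)
3. Q is the centroid of triangle AMY ⇒ Q = (40/81, 4/9)
2·[MQG] = 4/9, 2·[MYQ] = 5/81
[MQG]:[MYQ] = 4/9:5/81 = 36/5

[MQG]:[MYQ] = 36/5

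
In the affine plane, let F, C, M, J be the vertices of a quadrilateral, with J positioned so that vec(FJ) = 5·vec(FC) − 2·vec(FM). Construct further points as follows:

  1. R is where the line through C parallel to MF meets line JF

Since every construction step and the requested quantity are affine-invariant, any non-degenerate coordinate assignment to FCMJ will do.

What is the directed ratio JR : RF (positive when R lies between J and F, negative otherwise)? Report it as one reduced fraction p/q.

Work in coordinates with F = (0, 0), C = (1, 0), M = (0, 1), J = (5, -2).
1. R is where the line through C parallel to MF meets line JF ⇒ R = (1, -2/5)
R = J + t·(F−J) with t = 4/5, so JR:RF = t:(1−t) = 4/5:1/5

JR:RF = 4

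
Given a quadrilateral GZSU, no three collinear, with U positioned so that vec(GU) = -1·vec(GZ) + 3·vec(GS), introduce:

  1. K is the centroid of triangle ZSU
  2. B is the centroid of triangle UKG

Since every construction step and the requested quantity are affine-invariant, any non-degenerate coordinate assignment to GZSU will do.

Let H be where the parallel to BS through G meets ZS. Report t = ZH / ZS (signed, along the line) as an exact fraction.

t = 4

Choose coordinates G = (0, 0), Z = (1, 0), S = (0, 1), U = (-1, 3).
1. K is the centroid of triangle ZSU ⇒ K = (0, 4/3)
2. B is the centroid of triangle UKG ⇒ B = (-1/3, 13/9)
through G parallel to BS: direction (1/3, -4/9); meets ZS at H = (-3, 4)
H = Z + t·(S−Z) with t = 4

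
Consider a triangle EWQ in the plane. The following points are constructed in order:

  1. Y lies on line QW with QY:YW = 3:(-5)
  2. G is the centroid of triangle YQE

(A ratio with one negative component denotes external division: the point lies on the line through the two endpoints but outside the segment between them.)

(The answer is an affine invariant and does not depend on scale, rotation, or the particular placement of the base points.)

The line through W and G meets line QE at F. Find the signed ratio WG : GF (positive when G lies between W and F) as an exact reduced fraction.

WG:GF = -3

Work in coordinates with E = (0, 0), W = (1, 0), Q = (0, 1).
1. Y lies on line QW with QY:YW = 3:(-5) ⇒ Y = (-3/2, 5/2)
2. G is the centroid of triangle YQE ⇒ G = (-1/2, 7/6)
line WG meets QE at F = (0, 7/9)
G = W + t·(F−W) with t = 3/2, so WG:GF = 3/2:-1/2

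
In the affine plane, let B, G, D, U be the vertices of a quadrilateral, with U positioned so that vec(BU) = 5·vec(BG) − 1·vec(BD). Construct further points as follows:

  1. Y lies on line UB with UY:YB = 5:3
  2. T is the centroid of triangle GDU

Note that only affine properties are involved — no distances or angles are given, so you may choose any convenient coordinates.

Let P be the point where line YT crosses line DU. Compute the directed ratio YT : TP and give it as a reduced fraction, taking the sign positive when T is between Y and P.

YT:TP = 17/8

Work in coordinates with B = (0, 0), G = (1, 0), D = (0, 1), U = (5, -1).
1. Y lies on line UB with UY:YB = 5:3 ⇒ Y = (15/8, -3/8)
2. T is the centroid of triangle GDU ⇒ T = (2, 0)
line YT meets DU at P = (35/17, 3/17)
T = Y + t·(P−Y) with t = 17/25, so YT:TP = 17/25:8/25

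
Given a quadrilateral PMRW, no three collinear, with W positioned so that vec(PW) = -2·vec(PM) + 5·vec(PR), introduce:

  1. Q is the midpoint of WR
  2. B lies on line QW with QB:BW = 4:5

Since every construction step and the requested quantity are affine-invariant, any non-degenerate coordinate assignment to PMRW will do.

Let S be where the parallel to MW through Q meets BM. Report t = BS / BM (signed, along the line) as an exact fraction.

Work in coordinates with P = (0, 0), M = (1, 0), R = (0, 1), W = (-2, 5).
1. Q is the midpoint of WR ⇒ Q = (-1, 3)
2. B lies on line QW with QB:BW = 4:5 ⇒ B = (-13/9, 35/9)
through Q parallel to MW: direction (-3, 5); meets BM at S = (-17/5, 7)
S = B + t·(M−B) with t = -4/5

t = -4/5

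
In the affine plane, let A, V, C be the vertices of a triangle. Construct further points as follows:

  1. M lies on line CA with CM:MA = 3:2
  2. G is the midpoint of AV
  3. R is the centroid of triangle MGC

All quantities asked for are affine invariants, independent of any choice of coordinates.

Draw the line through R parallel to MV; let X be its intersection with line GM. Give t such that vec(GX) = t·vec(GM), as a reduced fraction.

Work in coordinates with A = (0, 0), V = (1, 0), C = (0, 1).
1. M lies on line CA with CM:MA = 3:2 ⇒ M = (0, 2/5)
2. G is the midpoint of AV ⇒ G = (1/2, 0)
3. R is the centroid of triangle MGC ⇒ R = (1/6, 7/15)
through R parallel to MV: direction (1, -2/5); meets GM at X = (-1/3, 2/3)
X = G + t·(M−G) with t = 5/3

t = 5/3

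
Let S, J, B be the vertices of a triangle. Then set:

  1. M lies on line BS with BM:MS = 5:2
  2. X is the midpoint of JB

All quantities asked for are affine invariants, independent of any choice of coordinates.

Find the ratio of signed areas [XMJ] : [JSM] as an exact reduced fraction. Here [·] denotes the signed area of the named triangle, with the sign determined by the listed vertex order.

Choose coordinates S = (0, 0), J = (1, 0), B = (0, 1).
1. M lies on line BS with BM:MS = 5:2 ⇒ M = (0, 2/7)
2. X is the midpoint of JB ⇒ X = (1/2, 1/2)
2·[XMJ] = 5/14, 2·[JSM] = -2/7
[XMJ]:[JSM] = 5/14:-2/7 = -5/4

[XMJ]:[JSM] = -5/4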